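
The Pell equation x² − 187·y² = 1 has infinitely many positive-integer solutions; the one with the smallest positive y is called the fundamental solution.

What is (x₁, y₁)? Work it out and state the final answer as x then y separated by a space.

1682 123

[13; 1,2,13,2,1,26] for √187; ℓ=6 ⇒ convergent index 5
step 0: (13, 1)  from 13·(1,0) + (0,1)
step 1: (14, 1)  from 1·(13,1) + (1,0)
step 2: (41, 3)  from 2·(14,1) + (13,1)
step 3: (547, 40)  from 13·(41,3) + (14,1)
step 4: (1135, 83)  from 2·(547,40) + (41,3)
step 5: (1682, 123)  from 1·(1135,83) + (547,40)
fundamental: x₁=1682, y₁=123  (since 2829124 − 187·15129 = 1)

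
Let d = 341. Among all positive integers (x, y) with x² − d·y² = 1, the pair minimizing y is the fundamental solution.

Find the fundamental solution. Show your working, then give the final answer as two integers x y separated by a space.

[18; 2,6,1,8,2,…,6,2,36] for √341; ℓ=14 ⇒ convergent index 13
a_0=18:  p_0=18·1+0=18,  q_0=18·0+1=1
a_1=2:  p_1=2·18+1=37,  q_1=2·1+0=2
…
a_6=1:  p_6=1·5189+2456=7645,  q_6=1·281+133=414
a_7=2:  p_7=2·7645+5189=20479,  q_7=2·414+281=1109
a_8=1:  p_8=1·20479+7645=28124,  q_8=1·1109+414=1523
…
a_10=8:  p_10=8·76727+28124=641940,  q_10=8·4155+1523=34763
a_11=1:  p_11=1·641940+76727=718667,  q_11=1·34763+4155=38918
a_12=6:  p_12=6·718667+641940=4953942,  q_12=6·38918+34763=268271
a_13=2:  p_13=2·4953942+718667=10626551,  q_13=2·268271+38918=575460
→ (10626551, 575460).  Check: 10626551²=112923586155601, 341·575460²=112923586155600, difference 1.

10626551 575460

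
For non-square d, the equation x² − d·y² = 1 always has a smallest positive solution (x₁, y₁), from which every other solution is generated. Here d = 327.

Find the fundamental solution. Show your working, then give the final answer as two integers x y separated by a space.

217 12

√327 → a₀=18, period (12,36); ℓ=2 even so k=1
step 0: (18, 1)  from 18·(1,0) + (0,1)
step 1: (217, 12)  from 12·(18,1) + (1,0)
→ (217, 12).  Check: 217²=47089, 327·12²=47088, difference 1.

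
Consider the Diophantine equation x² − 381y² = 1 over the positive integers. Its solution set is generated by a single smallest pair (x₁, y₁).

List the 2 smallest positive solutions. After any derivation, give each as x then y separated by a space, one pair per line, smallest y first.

1015 52
2060449 105560

√381 → a₀=19, period (1,1,12,1,1,38); ℓ=6 even so k=5
step 0: (19, 1)  from 19·(1,0) + (0,1)
step 1: (20, 1)  from 1·(19,1) + (1,0)
step 2: (39, 2)  from 1·(20,1) + (19,1)
step 3: (488, 25)  from 12·(39,2) + (20,1)
step 4: (527, 27)  from 1·(488,25) + (39,2)
step 5: (1015, 52)  from 1·(527,27) + (488,25)
→ (1015, 52).  Check: 1015²=1030225, 381·52²=1030224, difference 1.
n=2: (1015,52)∘(1015,52) = (1015·1015+381·52·52, 1015·52+52·1015) = (2060449,105560)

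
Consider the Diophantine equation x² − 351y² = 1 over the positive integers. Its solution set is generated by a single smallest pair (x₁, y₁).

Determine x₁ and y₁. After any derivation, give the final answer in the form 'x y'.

62425 3332

√351 → a₀=18, period (1,2,1,3,2,2,2,3,1,2,1,36); ℓ=12 even so k=11
a_0=18:  p_0=18·1+0=18,  q_0=18·0+1=1
a_1=1:  p_1=1·18+1=19,  q_1=1·1+0=1
…
a_3=1:  p_3=1·56+19=75,  q_3=1·3+1=4
a_4=3:  p_4=3·75+56=281,  q_4=3·4+3=15
…
a_7=2:  p_7=2·1555+637=3747,  q_7=2·83+34=200
a_8=3:  p_8=3·3747+1555=12796,  q_8=3·200+83=683
a_9=1:  p_9=1·12796+3747=16543,  q_9=1·683+200=883
a_10=2:  p_10=2·16543+12796=45882,  q_10=2·883+683=2449
a_11=1:  p_11=1·45882+16543=62425,  q_11=1·2449+883=3332
→ (62425, 3332).  Check: 62425²=3896880625, 351·3332²=3896880624, difference 1.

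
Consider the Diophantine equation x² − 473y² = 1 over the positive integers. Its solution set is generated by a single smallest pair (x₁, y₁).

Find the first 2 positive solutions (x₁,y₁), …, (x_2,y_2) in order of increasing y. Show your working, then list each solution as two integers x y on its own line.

87 4
15137 696

[21; 1,2,1,42] for √473; ℓ=4 ⇒ convergent index 3
a_0=21:  p_0=21·1+0=21,  q_0=21·0+1=1
a_1=1:  p_1=1·21+1=22,  q_1=1·1+0=1
a_2=2:  p_2=2·22+21=65,  q_2=2·1+1=3
a_3=1:  p_3=1·65+22=87,  q_3=1·3+1=4
fundamental: x₁=87, y₁=4  (since 7569 − 473·16 = 1)
(x_2, y_2) = (87·87 + 473·4·4, 87·4 + 4·87) = (15137, 696)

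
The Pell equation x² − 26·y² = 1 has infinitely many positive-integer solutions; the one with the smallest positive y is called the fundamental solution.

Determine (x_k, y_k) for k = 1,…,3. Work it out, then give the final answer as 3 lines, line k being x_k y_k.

51 10
5201 1020
530451 104030

d=26: √d = [5; 10] (ℓ=1, odd), read p_1/q_1
a_0=5:  p_0=5·1+0=5,  q_0=5·0+1=1
a_1=10:  p_1=10·5+1=51,  q_1=10·1+0=10
fundamental: x₁=51, y₁=10  (since 2601 − 26·100 = 1)
k=2:  x_2 = 51·51+26·10·10 = 5201,  y_2 = 51·10+10·51 = 1020
k=3:  x_3 = 51·5201+26·10·1020 = 530451,  y_3 = 51·1020+10·5201 = 104030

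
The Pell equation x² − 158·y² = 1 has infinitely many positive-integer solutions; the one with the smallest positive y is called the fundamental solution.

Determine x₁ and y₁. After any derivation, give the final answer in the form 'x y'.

7743 616

[12; 1,1,3,12,3,1,1,24] for √158; ℓ=8 ⇒ convergent index 7
k=0  a_k=12  p_k/q_k = 12/1
…
k=3  a_k=3  p_k/q_k = 88/7
…
k=6  a_k=1  p_k/q_k = 4412/351
k=7  a_k=1  p_k/q_k = 7743/616
fundamental: x₁=7743, y₁=616  (since 59954049 − 158·379456 = 1)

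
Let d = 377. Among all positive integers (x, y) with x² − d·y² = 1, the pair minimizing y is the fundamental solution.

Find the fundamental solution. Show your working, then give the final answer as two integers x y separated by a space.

233 12

√377 = [19; 2,2,2,38, …], period ℓ=4 (even) → k=3
step 0: (19, 1)  from 19·(1,0) + (0,1)
step 1: (39, 2)  from 2·(19,1) + (1,0)
step 2: (97, 5)  from 2·(39,2) + (19,1)
step 3: (233, 12)  from 2·(97,5) + (39,2)
(x₁, y₁) = (233, 12);  233² − 377·12² = 1 ✓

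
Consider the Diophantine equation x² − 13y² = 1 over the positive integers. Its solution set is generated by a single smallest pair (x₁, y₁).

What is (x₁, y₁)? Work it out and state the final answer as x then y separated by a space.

√13 → a₀=3, period (1,1,1,1,6); ℓ=5 odd so k=9
i=0: a=3 ⇒ p=3, q=1
i=1: a=1 ⇒ p=4, q=1
i=2: a=1 ⇒ p=7, q=2
i=3: a=1 ⇒ p=11, q=3
…
i=6: a=1 ⇒ p=137, q=38
i=7: a=1 ⇒ p=256, q=71
i=8: a=1 ⇒ p=393, q=109
i=9: a=1 ⇒ p=649, q=180
→ (649, 180).  Check: 649²=421201, 13·180²=421200, difference 1.

649 180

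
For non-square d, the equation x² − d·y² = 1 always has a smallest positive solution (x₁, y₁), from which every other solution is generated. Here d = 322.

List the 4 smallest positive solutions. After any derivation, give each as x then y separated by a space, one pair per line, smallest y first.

323 18
208657 11628
134792099 7511670
87075487297 4852527192

[17; 1,16,1,34] for √322; ℓ=4 ⇒ convergent index 3
a_0=17:  p_0=17·1+0=17,  q_0=17·0+1=1
a_1=1:  p_1=1·17+1=18,  q_1=1·1+0=1
a_2=16:  p_2=16·18+17=305,  q_2=16·1+1=17
a_3=1:  p_3=1·305+18=323,  q_3=1·17+1=18
fundamental: x₁=323, y₁=18  (since 104329 − 322·324 = 1)
n=2: (323,18)∘(323,18) = (323·323+322·18·18, 323·18+18·323) = (208657,11628)
n=3: (208657,11628)∘(323,18) = (323·208657+322·18·11628, 323·11628+18·208657) = (134792099,7511670)
n=4: (134792099,7511670)∘(323,18) = (323·134792099+322·18·7511670, 323·7511670+18·134792099) = (87075487297,4852527192)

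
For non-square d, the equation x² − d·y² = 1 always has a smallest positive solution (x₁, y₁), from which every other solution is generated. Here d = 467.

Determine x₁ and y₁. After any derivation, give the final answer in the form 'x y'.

d=467: √d = [21; 1,1,1,1,3,…,1,1,42] (ℓ=14, even), read p_13/q_13
step 0: (21, 1)  from 21·(1,0) + (0,1)
…
step 2: (43, 2)  from 1·(22,1) + (21,1)
step 3: (65, 3)  from 1·(43,2) + (22,1)
…
step 5: (389, 18)  from 3·(108,5) + (65,3)
step 6: (1275, 59)  from 3·(389,18) + (108,5)
step 7: (27164, 1257)  from 21·(1275,59) + (389,18)
step 8: (82767, 3830)  from 3·(27164,1257) + (1275,59)
…
step 10: (358232, 16577)  from 1·(275465,12747) + (82767,3830)
…
step 12: (991929, 45901)  from 1·(633697,29324) + (358232,16577)
step 13: (1625626, 75225)  from 1·(991929,45901) + (633697,29324)
(x₁, y₁) = (1625626, 75225);  1625626² − 467·75225² = 1 ✓

1625626 75225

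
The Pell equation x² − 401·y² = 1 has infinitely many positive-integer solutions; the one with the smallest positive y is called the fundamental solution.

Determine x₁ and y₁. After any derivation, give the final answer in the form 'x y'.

[20; 40] for √401; ℓ=1 ⇒ convergent index 1
k=0  a_k=20  p_k/q_k = 20/1
k=1  a_k=40  p_k/q_k = 801/40
(x₁, y₁) = (801, 40);  801² − 401·40² = 1 ✓

801 40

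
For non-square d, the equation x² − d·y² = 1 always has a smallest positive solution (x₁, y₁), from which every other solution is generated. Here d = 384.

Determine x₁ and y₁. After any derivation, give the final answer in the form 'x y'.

4801 245

[19; 1,1,2,9,2,1,1,38] for √384; ℓ=8 ⇒ convergent index 7
a_0=19:  p_0=19·1+0=19,  q_0=19·0+1=1
…
a_4=9:  p_4=9·98+39=921,  q_4=9·5+2=47
…
a_6=1:  p_6=1·1940+921=2861,  q_6=1·99+47=146
a_7=1:  p_7=1·2861+1940=4801,  q_7=1·146+99=245
→ (4801, 245).  Check: 4801²=23049601, 384·245²=23049600, difference 1.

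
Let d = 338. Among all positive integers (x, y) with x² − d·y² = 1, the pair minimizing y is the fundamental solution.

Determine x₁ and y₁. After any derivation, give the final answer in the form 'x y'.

114243 6214

√338 → a₀=18, period (2,1,1,2,36); ℓ=5 odd so k=9
step 0: (18, 1)  from 18·(1,0) + (0,1)
…
step 2: (55, 3)  from 1·(37,2) + (18,1)
…
step 4: (239, 13)  from 2·(92,5) + (55,3)
…
step 7: (26327, 1432)  from 1·(17631,959) + (8696,473)
step 8: (43958, 2391)  from 1·(26327,1432) + (17631,959)
step 9: (114243, 6214)  from 2·(43958,2391) + (26327,1432)
→ (114243, 6214).  Check: 114243²=13051463049, 338·6214²=13051463048, difference 1.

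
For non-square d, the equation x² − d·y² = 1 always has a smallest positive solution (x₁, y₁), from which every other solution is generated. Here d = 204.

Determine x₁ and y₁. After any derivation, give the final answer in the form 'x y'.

4999 350

√204 = [14; 3,1,1,6,1,1,3,28, …], period ℓ=8 (even) → k=7
step 0: (14, 1)  from 14·(1,0) + (0,1)
step 1: (43, 3)  from 3·(14,1) + (1,0)
step 2: (57, 4)  from 1·(43,3) + (14,1)
…
step 4: (657, 46)  from 6·(100,7) + (57,4)
step 5: (757, 53)  from 1·(657,46) + (100,7)
step 6: (1414, 99)  from 1·(757,53) + (657,46)
step 7: (4999, 350)  from 3·(1414,99) + (757,53)
→ (4999, 350).  Check: 4999²=24990001, 204·350²=24990000, difference 1.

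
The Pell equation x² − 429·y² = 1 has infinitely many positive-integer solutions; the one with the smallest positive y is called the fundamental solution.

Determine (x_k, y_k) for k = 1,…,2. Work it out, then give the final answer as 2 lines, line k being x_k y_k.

1524095 73584
4645731138049 224298012960

[20; 1,2,2,9,1,12,1,9,2,2,1,40] for √429; ℓ=12 ⇒ convergent index 11
step 0: (20, 1)  from 20·(1,0) + (0,1)
…
step 4: (1367, 66)  from 9·(145,7) + (62,3)
step 5: (1512, 73)  from 1·(1367,66) + (145,7)
…
step 7: (21023, 1015)  from 1·(19511,942) + (1512,73)
…
step 10: (1085636, 52415)  from 2·(438459,21169) + (208718,10077)
step 11: (1524095, 73584)  from 1·(1085636,52415) + (438459,21169)
(x₁, y₁) = (1524095, 73584);  1524095² − 429·73584² = 1 ✓
k=2:  x_2 = 1524095·1524095+429·73584·73584 = 4645731138049,  y_2 = 1524095·73584+73584·1524095 = 224298012960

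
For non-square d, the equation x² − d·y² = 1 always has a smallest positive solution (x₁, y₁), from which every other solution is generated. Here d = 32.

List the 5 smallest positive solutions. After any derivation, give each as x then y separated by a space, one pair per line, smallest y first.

17 3
577 102
19601 3465
665857 117708
22619537 3998607

[5; 1,1,1,10] for √32; ℓ=4 ⇒ convergent index 3
i=0: a=5 ⇒ p=5, q=1
…
i=2: a=1 ⇒ p=11, q=2
i=3: a=1 ⇒ p=17, q=3
→ (17, 3).  Check: 17²=289, 32·3²=288, difference 1.
k=2:  x_2 = 17·17+32·3·3 = 577,  y_2 = 17·3+3·17 = 102
k=3:  x_3 = 17·577+32·3·102 = 19601,  y_3 = 17·102+3·577 = 3465
k=4:  x_4 = 17·19601+32·3·3465 = 665857,  y_4 = 17·3465+3·19601 = 117708
k=5:  x_5 = 17·665857+32·3·117708 = 22619537,  y_5 = 17·117708+3·665857 = 3998607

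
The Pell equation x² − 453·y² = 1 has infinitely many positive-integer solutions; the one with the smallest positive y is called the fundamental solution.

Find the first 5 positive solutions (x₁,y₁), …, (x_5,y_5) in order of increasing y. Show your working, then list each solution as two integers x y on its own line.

√453 → a₀=21, period (3,1,1,10,14,10,1,1,3,42); ℓ=10 even so k=9
i=0: a=21 ⇒ p=21, q=1
i=1: a=3 ⇒ p=64, q=3
i=2: a=1 ⇒ p=85, q=4
i=3: a=1 ⇒ p=149, q=7
i=4: a=10 ⇒ p=1575, q=74
…
i=6: a=10 ⇒ p=223565, q=10504
i=7: a=1 ⇒ p=245764, q=11547
i=8: a=1 ⇒ p=469329, q=22051
i=9: a=3 ⇒ p=1653751, q=77700
fundamental: x₁=1653751, y₁=77700  (since 2734892370001 − 453·6037290000 = 1)
(1653751+77700√453)^2 = 5469784740001 + 256992905400√453
(1653751+77700√453)^3 = 18091323967121133751 + 850004548596233100√453
(1653751+77700√453)^4 = 59837090203895614338960001 + 2811391744490881177810800√453
(1653751+77700√453)^5 = 197911295523547060893371760093751 + 9298683817686228472822980388500√453

1653751 77700
5469784740001 256992905400
18091323967121133751 850004548596233100
59837090203895614338960001 2811391744490881177810800
197911295523547060893371760093751 9298683817686228472822980388500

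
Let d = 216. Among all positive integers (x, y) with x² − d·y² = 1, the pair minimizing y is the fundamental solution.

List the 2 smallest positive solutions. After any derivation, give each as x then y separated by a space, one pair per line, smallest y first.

√216 = [14; 1,2,3,2,1,28, …], period ℓ=6 (even) → k=5
i=0: a=14 ⇒ p=14, q=1
…
i=2: a=2 ⇒ p=44, q=3
i=3: a=3 ⇒ p=147, q=10
i=4: a=2 ⇒ p=338, q=23
i=5: a=1 ⇒ p=485, q=33
(x₁, y₁) = (485, 33);  485² − 216·33² = 1 ✓
(x_2, y_2) = (485·485 + 216·33·33, 485·33 + 33·485) = (470449, 32010)

485 33
470449 32010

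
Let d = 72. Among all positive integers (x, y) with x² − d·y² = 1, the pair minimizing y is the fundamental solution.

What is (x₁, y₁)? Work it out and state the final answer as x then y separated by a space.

[8; 2,16] for √72; ℓ=2 ⇒ convergent index 1
step 0: (8, 1)  from 8·(1,0) + (0,1)
step 1: (17, 2)  from 2·(8,1) + (1,0)
(x₁, y₁) = (17, 2);  17² − 72·2² = 1 ✓

17 2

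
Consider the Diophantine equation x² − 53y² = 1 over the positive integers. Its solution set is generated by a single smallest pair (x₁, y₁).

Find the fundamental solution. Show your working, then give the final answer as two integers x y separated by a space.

66249 9100

[7; 3,1,1,3,14] for √53; ℓ=5 ⇒ convergent index 9
step 0: (7, 1)  from 7·(1,0) + (0,1)
…
step 2: (29, 4)  from 1·(22,3) + (7,1)
step 3: (51, 7)  from 1·(29,4) + (22,3)
step 4: (182, 25)  from 3·(51,7) + (29,4)
step 5: (2599, 357)  from 14·(182,25) + (51,7)
…
step 8: (18557, 2549)  from 1·(10578,1453) + (7979,1096)
step 9: (66249, 9100)  from 3·(18557,2549) + (10578,1453)
(x₁, y₁) = (66249, 9100);  66249² − 53·9100² = 1 ✓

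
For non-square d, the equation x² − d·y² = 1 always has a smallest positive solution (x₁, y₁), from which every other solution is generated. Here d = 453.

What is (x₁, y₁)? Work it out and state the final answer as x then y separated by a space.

√453 → a₀=21, period (3,1,1,10,14,10,1,1,3,42); ℓ=10 even so k=9
a_0=21:  p_0=21·1+0=21,  q_0=21·0+1=1
…
a_2=1:  p_2=1·64+21=85,  q_2=1·3+1=4
…
a_5=14:  p_5=14·1575+149=22199,  q_5=14·74+7=1043
a_6=10:  p_6=10·22199+1575=223565,  q_6=10·1043+74=10504
…
a_8=1:  p_8=1·245764+223565=469329,  q_8=1·11547+10504=22051
a_9=3:  p_9=3·469329+245764=1653751,  q_9=3·22051+11547=77700
fundamental: x₁=1653751, y₁=77700  (since 2734892370001 − 453·6037290000 = 1)

1653751 77700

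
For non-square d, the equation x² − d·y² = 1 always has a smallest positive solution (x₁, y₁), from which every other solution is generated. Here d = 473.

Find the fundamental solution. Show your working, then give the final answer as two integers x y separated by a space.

d=473: √d = [21; 1,2,1,42] (ℓ=4, even), read p_3/q_3
a_0=21:  p_0=21·1+0=21,  q_0=21·0+1=1
a_1=1:  p_1=1·21+1=22,  q_1=1·1+0=1
a_2=2:  p_2=2·22+21=65,  q_2=2·1+1=3
a_3=1:  p_3=1·65+22=87,  q_3=1·3+1=4
fundamental: x₁=87, y₁=4  (since 7569 − 473·16 = 1)

87 4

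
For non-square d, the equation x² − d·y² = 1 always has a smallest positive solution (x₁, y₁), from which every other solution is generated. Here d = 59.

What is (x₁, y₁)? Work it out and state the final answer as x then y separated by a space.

d=59: √d = [7; 1,2,7,2,1,14] (ℓ=6, even), read p_5/q_5
i=0: a=7 ⇒ p=7, q=1
…
i=2: a=2 ⇒ p=23, q=3
i=3: a=7 ⇒ p=169, q=22
i=4: a=2 ⇒ p=361, q=47
i=5: a=1 ⇒ p=530, q=69
fundamental: x₁=530, y₁=69  (since 280900 − 59·4761 = 1)

530 69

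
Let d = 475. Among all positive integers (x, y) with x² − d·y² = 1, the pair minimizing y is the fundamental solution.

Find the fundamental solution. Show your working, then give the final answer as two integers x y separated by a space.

[21; 1,3,1,6,2,6,1,3,1,42] for √475; ℓ=10 ⇒ convergent index 9
a_0=21:  p_0=21·1+0=21,  q_0=21·0+1=1
a_1=1:  p_1=1·21+1=22,  q_1=1·1+0=1
a_2=3:  p_2=3·22+21=87,  q_2=3·1+1=4
a_3=1:  p_3=1·87+22=109,  q_3=1·4+1=5
…
a_5=2:  p_5=2·741+109=1591,  q_5=2·34+5=73
a_6=6:  p_6=6·1591+741=10287,  q_6=6·73+34=472
a_7=1:  p_7=1·10287+1591=11878,  q_7=1·472+73=545
a_8=3:  p_8=3·11878+10287=45921,  q_8=3·545+472=2107
a_9=1:  p_9=1·45921+11878=57799,  q_9=1·2107+545=2652
→ (57799, 2652).  Check: 57799²=3340724401, 475·2652²=3340724400, difference 1.

57799 2652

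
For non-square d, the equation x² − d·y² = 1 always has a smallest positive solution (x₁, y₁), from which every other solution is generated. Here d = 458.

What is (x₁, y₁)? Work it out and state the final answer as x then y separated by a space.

22899 1070

√458 = [21; 2,2,42, …], period ℓ=3 (odd) → k=5
step 0: (21, 1)  from 21·(1,0) + (0,1)
step 1: (43, 2)  from 2·(21,1) + (1,0)
…
step 3: (4537, 212)  from 42·(107,5) + (43,2)
step 4: (9181, 429)  from 2·(4537,212) + (107,5)
step 5: (22899, 1070)  from 2·(9181,429) + (4537,212)
(x₁, y₁) = (22899, 1070);  22899² − 458·1070² = 1 ✓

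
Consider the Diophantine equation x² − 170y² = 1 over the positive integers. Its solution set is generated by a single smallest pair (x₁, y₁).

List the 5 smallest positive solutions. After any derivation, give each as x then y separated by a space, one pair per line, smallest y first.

d=170: √d = [13; 26] (ℓ=1, odd), read p_1/q_1
step 0: (13, 1)  from 13·(1,0) + (0,1)
step 1: (339, 26)  from 26·(13,1) + (1,0)
→ (339, 26).  Check: 339²=114921, 170·26²=114920, difference 1.
(339+26√170)^2 = 229841 + 17628√170
(339+26√170)^3 = 155831859 + 11951758√170
(339+26√170)^4 = 105653770561 + 8103274296√170
(339+26√170)^5 = 71633100608499 + 5494008020930√170

339 26
229841 17628
155831859 11951758
105653770561 8103274296
71633100608499 5494008020930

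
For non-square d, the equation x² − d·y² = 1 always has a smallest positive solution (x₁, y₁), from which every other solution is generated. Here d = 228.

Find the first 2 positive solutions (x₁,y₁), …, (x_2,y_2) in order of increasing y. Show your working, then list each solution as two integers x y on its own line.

√228 = [15; 10,30, …], period ℓ=2 (even) → k=1
a_0=15:  p_0=15·1+0=15,  q_0=15·0+1=1
a_1=10:  p_1=10·15+1=151,  q_1=10·1+0=10
→ (151, 10).  Check: 151²=22801, 228·10²=22800, difference 1.
k=2:  x_2 = 151·151+228·10·10 = 45601,  y_2 = 151·10+10·151 = 3020

151 10
45601 3020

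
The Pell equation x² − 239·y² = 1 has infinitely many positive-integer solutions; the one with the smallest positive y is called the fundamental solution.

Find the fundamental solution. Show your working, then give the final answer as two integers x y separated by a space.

√239 = [15; 2,5,1,2,4,15,4,2,1,5,2,30, …], period ℓ=12 (even) → k=11
i=0: a=15 ⇒ p=15, q=1
…
i=9: a=1 ⇒ p=500258, q=32359
i=10: a=5 ⇒ p=2847431, q=184185
i=11: a=2 ⇒ p=6195120, q=400729
→ (6195120, 400729).  Check: 6195120²=38379511814400, 239·400729²=38379511814399, difference 1.

6195120 400729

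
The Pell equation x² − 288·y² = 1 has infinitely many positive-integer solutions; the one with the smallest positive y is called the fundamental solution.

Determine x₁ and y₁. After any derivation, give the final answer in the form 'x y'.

√288 = [16; 1,32, …], period ℓ=2 (even) → k=1
i=0: a=16 ⇒ p=16, q=1
i=1: a=1 ⇒ p=17, q=1
→ (17, 1).  Check: 17²=289, 288·1²=288, difference 1.

17 1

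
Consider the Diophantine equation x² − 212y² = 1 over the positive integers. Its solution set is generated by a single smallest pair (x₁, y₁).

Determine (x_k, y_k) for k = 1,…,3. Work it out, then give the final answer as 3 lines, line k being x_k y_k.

[14; 1,1,3,1,1,…,1,1,28] for √212; ℓ=14 ⇒ convergent index 13
k=0  a_k=14  p_k/q_k = 14/1
k=1  a_k=1  p_k/q_k = 15/1
k=2  a_k=1  p_k/q_k = 29/2
k=3  a_k=3  p_k/q_k = 102/7
k=4  a_k=1  p_k/q_k = 131/9
k=5  a_k=1  p_k/q_k = 233/16
…
k=7  a_k=6  p_k/q_k = 2417/166
…
k=10  a_k=1  p_k/q_k = 7979/548
k=11  a_k=3  p_k/q_k = 29135/2001
k=12  a_k=1  p_k/q_k = 37114/2549
k=13  a_k=1  p_k/q_k = 66249/4550
fundamental: x₁=66249, y₁=4550  (since 4388930001 − 212·20702500 = 1)
k=2:  x_2 = 66249·66249+212·4550·4550 = 8777860001,  y_2 = 66249·4550+4550·66249 = 602865900
k=3:  x_3 = 66249·8777860001+212·4550·602865900 = 1163048894346249,  y_3 = 66249·602865900+4550·8777860001 = 79878526013650

66249 4550
8777860001 602865900
1163048894346249 79878526013650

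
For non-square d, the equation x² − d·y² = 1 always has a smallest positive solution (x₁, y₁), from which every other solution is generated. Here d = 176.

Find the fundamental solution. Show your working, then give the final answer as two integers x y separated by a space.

199 15

d=176: √d = [13; 3,1,3,26] (ℓ=4, even), read p_3/q_3
i=0: a=13 ⇒ p=13, q=1
i=1: a=3 ⇒ p=40, q=3
i=2: a=1 ⇒ p=53, q=4
i=3: a=3 ⇒ p=199, q=15
(x₁, y₁) = (199, 15);  199² − 176·15² = 1 ✓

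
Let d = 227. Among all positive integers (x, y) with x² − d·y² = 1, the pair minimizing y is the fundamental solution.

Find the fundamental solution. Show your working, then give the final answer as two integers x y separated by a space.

√227 → a₀=15, period (15,30); ℓ=2 even so k=1
i=0: a=15 ⇒ p=15, q=1
i=1: a=15 ⇒ p=226, q=15
(x₁, y₁) = (226, 15);  226² − 227·15² = 1 ✓

226 15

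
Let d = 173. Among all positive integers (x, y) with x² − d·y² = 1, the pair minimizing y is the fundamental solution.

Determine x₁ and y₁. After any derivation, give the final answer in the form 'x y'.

√173 → a₀=13, period (6,1,1,6,26); ℓ=5 odd so k=9
k=0  a_k=13  p_k/q_k = 13/1
k=1  a_k=6  p_k/q_k = 79/6
k=2  a_k=1  p_k/q_k = 92/7
k=3  a_k=1  p_k/q_k = 171/13
k=4  a_k=6  p_k/q_k = 1118/85
k=5  a_k=26  p_k/q_k = 29239/2223
k=6  a_k=6  p_k/q_k = 176552/13423
k=7  a_k=1  p_k/q_k = 205791/15646
k=8  a_k=1  p_k/q_k = 382343/29069
k=9  a_k=6  p_k/q_k = 2499849/190060
→ (2499849, 190060).  Check: 2499849²=6249245022801, 173·190060²=6249245022800, difference 1.

2499849 190060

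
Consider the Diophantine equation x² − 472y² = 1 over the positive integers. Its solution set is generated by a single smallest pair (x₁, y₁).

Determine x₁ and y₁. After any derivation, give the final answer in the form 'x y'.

d=472: √d = [21; 1,2,1,1,1,…,2,1,42] (ℓ=14, even), read p_13/q_13
step 0: (21, 1)  from 21·(1,0) + (0,1)
step 1: (22, 1)  from 1·(21,1) + (1,0)
step 2: (65, 3)  from 2·(22,1) + (21,1)
…
step 5: (239, 11)  from 1·(152,7) + (87,4)
step 6: (1108, 51)  from 4·(239,11) + (152,7)
step 7: (5779, 266)  from 5·(1108,51) + (239,11)
step 8: (24224, 1115)  from 4·(5779,266) + (1108,51)
step 9: (30003, 1381)  from 1·(24224,1115) + (5779,266)
step 10: (54227, 2496)  from 1·(30003,1381) + (24224,1115)
step 11: (84230, 3877)  from 1·(54227,2496) + (30003,1381)
step 12: (222687, 10250)  from 2·(84230,3877) + (54227,2496)
step 13: (306917, 14127)  from 1·(222687,10250) + (84230,3877)
fundamental: x₁=306917, y₁=14127  (since 94198044889 − 472·199572129 = 1)

306917 14127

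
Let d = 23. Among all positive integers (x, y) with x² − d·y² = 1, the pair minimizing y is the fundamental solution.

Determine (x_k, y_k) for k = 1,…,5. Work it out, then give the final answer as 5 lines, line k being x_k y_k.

[4; 1,3,1,8] for √23; ℓ=4 ⇒ convergent index 3
k=0  a_k=4  p_k/q_k = 4/1
…
k=2  a_k=3  p_k/q_k = 19/4
k=3  a_k=1  p_k/q_k = 24/5
→ (24, 5).  Check: 24²=576, 23·5²=575, difference 1.
n=2: (24,5)∘(24,5) = (24·24+23·5·5, 24·5+5·24) = (1151,240)
n=3: (1151,240)∘(24,5) = (24·1151+23·5·240, 24·240+5·1151) = (55224,11515)
n=4: (55224,11515)∘(24,5) = (24·55224+23·5·11515, 24·11515+5·55224) = (2649601,552480)
n=5: (2649601,552480)∘(24,5) = (24·2649601+23·5·552480, 24·552480+5·2649601) = (127125624,26507525)

24 5
1151 240
55224 11515
2649601 552480
127125624 26507525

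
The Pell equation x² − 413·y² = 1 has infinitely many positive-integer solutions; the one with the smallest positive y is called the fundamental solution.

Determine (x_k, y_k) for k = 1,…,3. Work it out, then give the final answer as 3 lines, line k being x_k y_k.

[20; 3,9,1,4,1,9,3,40] for √413; ℓ=8 ⇒ convergent index 7
k=0  a_k=20  p_k/q_k = 20/1
…
k=3  a_k=1  p_k/q_k = 630/31
k=4  a_k=4  p_k/q_k = 3089/152
…
k=6  a_k=9  p_k/q_k = 36560/1799
k=7  a_k=3  p_k/q_k = 113399/5580
fundamental: x₁=113399, y₁=5580  (since 12859333201 − 413·31136400 = 1)
(x_2, y_2) = (113399·113399 + 413·5580·5580, 113399·5580 + 5580·113399) = (25718666401, 1265532840)
(x_3, y_3) = (113399·25718666401 + 413·5580·1265532840, 113399·1265532840 + 5580·25718666401) = (5832942102300599, 287020317040740)

113399 5580
25718666401 1265532840
5832942102300599 287020317040740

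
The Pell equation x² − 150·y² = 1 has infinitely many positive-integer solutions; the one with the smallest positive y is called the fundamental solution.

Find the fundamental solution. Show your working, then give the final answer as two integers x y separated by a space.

49 4

√150 = [12; 4,24, …], period ℓ=2 (even) → k=1
step 0: (12, 1)  from 12·(1,0) + (0,1)
step 1: (49, 4)  from 4·(12,1) + (1,0)
fundamental: x₁=49, y₁=4  (since 2401 − 150·16 = 1)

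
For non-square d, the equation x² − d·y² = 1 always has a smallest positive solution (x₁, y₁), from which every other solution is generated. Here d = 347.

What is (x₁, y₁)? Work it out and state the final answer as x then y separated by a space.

641602 34443

d=347: √d = [18; 1,1,1,2,4,…,1,1,36] (ℓ=14, even), read p_13/q_13
step 0: (18, 1)  from 18·(1,0) + (0,1)
…
step 2: (37, 2)  from 1·(19,1) + (18,1)
step 3: (56, 3)  from 1·(37,2) + (19,1)
…
step 6: (801, 43)  from 1·(652,35) + (149,8)
…
step 8: (15070, 809)  from 1·(14269,766) + (801,43)
step 9: (74549, 4002)  from 4·(15070,809) + (14269,766)
step 10: (164168, 8813)  from 2·(74549,4002) + (15070,809)
step 11: (238717, 12815)  from 1·(164168,8813) + (74549,4002)
step 12: (402885, 21628)  from 1·(238717,12815) + (164168,8813)
step 13: (641602, 34443)  from 1·(402885,21628) + (238717,12815)
fundamental: x₁=641602, y₁=34443  (since 411653126404 − 347·1186320249 = 1)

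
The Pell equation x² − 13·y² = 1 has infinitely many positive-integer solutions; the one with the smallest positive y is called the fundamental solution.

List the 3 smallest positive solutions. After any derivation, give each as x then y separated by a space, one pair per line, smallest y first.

d=13: √d = [3; 1,1,1,1,6] (ℓ=5, odd), read p_9/q_9
k=0  a_k=3  p_k/q_k = 3/1
k=1  a_k=1  p_k/q_k = 4/1
…
k=3  a_k=1  p_k/q_k = 11/3
k=4  a_k=1  p_k/q_k = 18/5
k=5  a_k=6  p_k/q_k = 119/33
k=6  a_k=1  p_k/q_k = 137/38
k=7  a_k=1  p_k/q_k = 256/71
k=8  a_k=1  p_k/q_k = 393/109
k=9  a_k=1  p_k/q_k = 649/180
fundamental: x₁=649, y₁=180  (since 421201 − 13·32400 = 1)
(649+180√13)^2 = 842401 + 233640√13
(649+180√13)^3 = 1093435849 + 303264540√13

649 180
842401 233640
1093435849 303264540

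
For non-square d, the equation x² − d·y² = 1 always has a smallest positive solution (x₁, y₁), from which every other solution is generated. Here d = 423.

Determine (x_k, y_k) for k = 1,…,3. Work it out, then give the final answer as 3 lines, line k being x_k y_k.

√423 → a₀=20, period (1,1,3,4,3,1,1,40); ℓ=8 even so k=7
i=0: a=20 ⇒ p=20, q=1
i=1: a=1 ⇒ p=21, q=1
i=2: a=1 ⇒ p=41, q=2
i=3: a=3 ⇒ p=144, q=7
i=4: a=4 ⇒ p=617, q=30
i=5: a=3 ⇒ p=1995, q=97
i=6: a=1 ⇒ p=2612, q=127
i=7: a=1 ⇒ p=4607, q=224
(x₁, y₁) = (4607, 224);  4607² − 423·224² = 1 ✓
k=2:  x_2 = 4607·4607+423·224·224 = 42448897,  y_2 = 4607·224+224·4607 = 2063936
k=3:  x_3 = 4607·42448897+423·224·2063936 = 391124132351,  y_3 = 4607·2063936+224·42448897 = 19017106080

4607 224
42448897 2063936
391124132351 19017106080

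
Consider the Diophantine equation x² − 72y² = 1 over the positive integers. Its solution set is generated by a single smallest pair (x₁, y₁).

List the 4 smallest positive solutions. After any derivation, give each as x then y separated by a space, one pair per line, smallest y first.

17 2
577 68
19601 2310
665857 78472

√72 → a₀=8, period (2,16); ℓ=2 even so k=1
a_0=8:  p_0=8·1+0=8,  q_0=8·0+1=1
a_1=2:  p_1=2·8+1=17,  q_1=2·1+0=2
fundamental: x₁=17, y₁=2  (since 289 − 72·4 = 1)
(x_2, y_2) = (17·17 + 72·2·2, 17·2 + 2·17) = (577, 68)
(x_3, y_3) = (17·577 + 72·2·68, 17·68 + 2·577) = (19601, 2310)
(x_4, y_4) = (17·19601 + 72·2·2310, 17·2310 + 2·19601) = (665857, 78472)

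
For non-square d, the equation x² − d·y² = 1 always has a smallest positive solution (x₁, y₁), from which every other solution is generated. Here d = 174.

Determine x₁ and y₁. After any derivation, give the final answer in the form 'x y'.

1451 110

√174 = [13; 5,4,5,26, …], period ℓ=4 (even) → k=3
a_0=13:  p_0=13·1+0=13,  q_0=13·0+1=1
a_1=5:  p_1=5·13+1=66,  q_1=5·1+0=5
a_2=4:  p_2=4·66+13=277,  q_2=4·5+1=21
a_3=5:  p_3=5·277+66=1451,  q_3=5·21+5=110
→ (1451, 110).  Check: 1451²=2105401, 174·110²=2105400, difference 1.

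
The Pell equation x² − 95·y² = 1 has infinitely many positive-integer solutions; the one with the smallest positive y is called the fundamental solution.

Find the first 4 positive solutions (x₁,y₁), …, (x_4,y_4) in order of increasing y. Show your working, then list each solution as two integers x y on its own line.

√95 = [9; 1,2,1,18, …], period ℓ=4 (even) → k=3
i=0: a=9 ⇒ p=9, q=1
…
i=2: a=2 ⇒ p=29, q=3
i=3: a=1 ⇒ p=39, q=4
(x₁, y₁) = (39, 4);  39² − 95·4² = 1 ✓
n=2: (39,4)∘(39,4) = (39·39+95·4·4, 39·4+4·39) = (3041,312)
n=3: (3041,312)∘(39,4) = (39·3041+95·4·312, 39·312+4·3041) = (237159,24332)
n=4: (237159,24332)∘(39,4) = (39·237159+95·4·24332, 39·24332+4·237159) = (18495361,1897584)

39 4
3041 312
237159 24332
18495361 1897584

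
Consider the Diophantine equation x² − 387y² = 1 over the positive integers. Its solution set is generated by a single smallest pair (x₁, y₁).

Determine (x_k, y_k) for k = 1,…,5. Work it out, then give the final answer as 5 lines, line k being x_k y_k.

3482 177
24248647 1232628
168867574226 8584021215
1175993762661217 59779122508632
8189620394305140962 416301800566092033

d=387: √d = [19; 1,2,19,2,1,38] (ℓ=6, even), read p_5/q_5
i=0: a=19 ⇒ p=19, q=1
i=1: a=1 ⇒ p=20, q=1
i=2: a=2 ⇒ p=59, q=3
i=3: a=19 ⇒ p=1141, q=58
i=4: a=2 ⇒ p=2341, q=119
i=5: a=1 ⇒ p=3482, q=177
fundamental: x₁=3482, y₁=177  (since 12124324 − 387·31329 = 1)
k=2:  x_2 = 3482·3482+387·177·177 = 24248647,  y_2 = 3482·177+177·3482 = 1232628
k=3:  x_3 = 3482·24248647+387·177·1232628 = 168867574226,  y_3 = 3482·1232628+177·24248647 = 8584021215
k=4:  x_4 = 3482·168867574226+387·177·8584021215 = 1175993762661217,  y_4 = 3482·8584021215+177·168867574226 = 59779122508632
k=5:  x_5 = 3482·1175993762661217+387·177·59779122508632 = 8189620394305140962,  y_5 = 3482·59779122508632+177·1175993762661217 = 416301800566092033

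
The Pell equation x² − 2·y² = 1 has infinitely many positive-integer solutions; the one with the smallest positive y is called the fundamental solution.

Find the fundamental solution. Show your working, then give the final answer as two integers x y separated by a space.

3 2

[1; 2] for √2; ℓ=1 ⇒ convergent index 1
step 0: (1, 1)  from 1·(1,0) + (0,1)
step 1: (3, 2)  from 2·(1,1) + (1,0)
→ (3, 2).  Check: 3²=9, 2·2²=8, difference 1.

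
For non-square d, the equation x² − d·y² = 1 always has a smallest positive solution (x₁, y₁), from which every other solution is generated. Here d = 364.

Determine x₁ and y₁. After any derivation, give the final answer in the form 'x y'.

d=364: √d = [19; 12,1,2,3,1,8,1,3,2,1,12,38] (ℓ=12, even), read p_11/q_11
k=0  a_k=19  p_k/q_k = 19/1
…
k=2  a_k=1  p_k/q_k = 248/13
k=3  a_k=2  p_k/q_k = 725/38
…
k=6  a_k=8  p_k/q_k = 27607/1447
…
k=8  a_k=3  p_k/q_k = 119872/6283
k=9  a_k=2  p_k/q_k = 270499/14178
k=10  a_k=1  p_k/q_k = 390371/20461
k=11  a_k=12  p_k/q_k = 4954951/259710
fundamental: x₁=4954951, y₁=259710  (since 24551539412401 − 364·67449284100 = 1)

4954951 259710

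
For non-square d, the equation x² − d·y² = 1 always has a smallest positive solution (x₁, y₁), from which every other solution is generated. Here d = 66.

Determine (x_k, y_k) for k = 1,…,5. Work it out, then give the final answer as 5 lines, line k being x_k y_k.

√66 = [8; 8,16, …], period ℓ=2 (even) → k=1
step 0: (8, 1)  from 8·(1,0) + (0,1)
step 1: (65, 8)  from 8·(8,1) + (1,0)
→ (65, 8).  Check: 65²=4225, 66·8²=4224, difference 1.
n=2: (65,8)∘(65,8) = (65·65+66·8·8, 65·8+8·65) = (8449,1040)
n=3: (8449,1040)∘(65,8) = (65·8449+66·8·1040, 65·1040+8·8449) = (1098305,135192)
n=4: (1098305,135192)∘(65,8) = (65·1098305+66·8·135192, 65·135192+8·1098305) = (142771201,17573920)
n=5: (142771201,17573920)∘(65,8) = (65·142771201+66·8·17573920, 65·17573920+8·142771201) = (18559157825,2284474408)

65 8
8449 1040
1098305 135192
142771201 17573920
18559157825 2284474408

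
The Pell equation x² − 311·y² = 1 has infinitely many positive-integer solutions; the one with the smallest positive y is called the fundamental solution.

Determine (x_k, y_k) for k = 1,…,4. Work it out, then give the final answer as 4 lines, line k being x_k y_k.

√311 = [17; 1,1,1,2,1,…,1,1,34, …], period ℓ=16 (even) → k=15
a_0=17:  p_0=17·1+0=17,  q_0=17·0+1=1
…
a_2=1:  p_2=1·18+17=35,  q_2=1·1+1=2
…
a_4=2:  p_4=2·53+35=141,  q_4=2·3+2=8
a_5=1:  p_5=1·141+53=194,  q_5=1·8+3=11
…
a_7=3:  p_7=3·1305+194=4109,  q_7=3·74+11=233
a_8=17:  p_8=17·4109+1305=71158,  q_8=17·233+74=4035
a_9=3:  p_9=3·71158+4109=217583,  q_9=3·4035+233=12338
…
a_12=2:  p_12=2·1594239+1376656=4565134,  q_12=2·90401+78063=258865
a_13=1:  p_13=1·4565134+1594239=6159373,  q_13=1·258865+90401=349266
a_14=1:  p_14=1·6159373+4565134=10724507,  q_14=1·349266+258865=608131
a_15=1:  p_15=1·10724507+6159373=16883880,  q_15=1·608131+349266=957397
fundamental: x₁=16883880, y₁=957397  (since 285065403854400 − 311·916609015609 = 1)
k=2:  x_2 = 16883880·16883880+311·957397·957397 = 570130807708799,  y_2 = 16883880·957397+957397·16883880 = 32329152120720
k=3:  x_3 = 16883880·570130807708799+311·957397·32329152120720 = 19252040283316857636360,  y_3 = 16883880·32329152120720+957397·570130807708799 = 1091683049815963029803
k=4:  x_4 = 16883880·19252040283316857636360+311·957397·1091683049815963029803 = 650098275797375082487964044801,  y_4 = 16883880·1091683049815963029803+957397·19252040283316857636360 = 36863691222253451430108430560

16883880 957397
570130807708799 32329152120720
19252040283316857636360 1091683049815963029803
650098275797375082487964044801 36863691222253451430108430560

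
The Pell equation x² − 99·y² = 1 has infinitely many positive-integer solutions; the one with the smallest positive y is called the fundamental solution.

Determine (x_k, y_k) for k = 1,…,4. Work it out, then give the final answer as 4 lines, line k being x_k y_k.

√99 = [9; 1,18, …], period ℓ=2 (even) → k=1
i=0: a=9 ⇒ p=9, q=1
i=1: a=1 ⇒ p=10, q=1
→ (10, 1).  Check: 10²=100, 99·1²=99, difference 1.
n=2: (10,1)∘(10,1) = (10·10+99·1·1, 10·1+1·10) = (199,20)
n=3: (199,20)∘(10,1) = (10·199+99·1·20, 10·20+1·199) = (3970,399)
n=4: (3970,399)∘(10,1) = (10·3970+99·1·399, 10·399+1·3970) = (79201,7960)

10 1
199 20
3970 399
79201 7960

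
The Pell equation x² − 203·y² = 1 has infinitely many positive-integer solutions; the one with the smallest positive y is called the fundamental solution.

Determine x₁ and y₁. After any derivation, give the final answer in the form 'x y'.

√203 = [14; 4,28, …], period ℓ=2 (even) → k=1
a_0=14:  p_0=14·1+0=14,  q_0=14·0+1=1
a_1=4:  p_1=4·14+1=57,  q_1=4·1+0=4
→ (57, 4).  Check: 57²=3249, 203·4²=3248, difference 1.

57 4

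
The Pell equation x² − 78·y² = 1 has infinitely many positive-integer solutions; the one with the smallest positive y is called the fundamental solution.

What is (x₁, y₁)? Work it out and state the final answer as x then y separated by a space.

53 6

d=78: √d = [8; 1,4,1,16] (ℓ=4, even), read p_3/q_3
step 0: (8, 1)  from 8·(1,0) + (0,1)
…
step 2: (44, 5)  from 4·(9,1) + (8,1)
step 3: (53, 6)  from 1·(44,5) + (9,1)
fundamental: x₁=53, y₁=6  (since 2809 − 78·36 = 1)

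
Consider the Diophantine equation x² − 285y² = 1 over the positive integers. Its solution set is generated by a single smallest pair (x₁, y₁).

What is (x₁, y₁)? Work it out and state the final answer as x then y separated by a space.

2431 144

√285 → a₀=16, period (1,7,2,7,1,32); ℓ=6 even so k=5
i=0: a=16 ⇒ p=16, q=1
i=1: a=1 ⇒ p=17, q=1
…
i=3: a=2 ⇒ p=287, q=17
i=4: a=7 ⇒ p=2144, q=127
i=5: a=1 ⇒ p=2431, q=144
(x₁, y₁) = (2431, 144);  2431² − 285·144² = 1 ✓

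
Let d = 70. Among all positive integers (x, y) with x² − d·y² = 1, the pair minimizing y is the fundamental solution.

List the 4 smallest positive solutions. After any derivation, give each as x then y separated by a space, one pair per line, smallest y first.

[8; 2,1,2,1,2,16] for √70; ℓ=6 ⇒ convergent index 5
k=0  a_k=8  p_k/q_k = 8/1
k=1  a_k=2  p_k/q_k = 17/2
…
k=4  a_k=1  p_k/q_k = 92/11
k=5  a_k=2  p_k/q_k = 251/30
→ (251, 30).  Check: 251²=63001, 70·30²=63000, difference 1.
(x_2, y_2) = (251·251 + 70·30·30, 251·30 + 30·251) = (126001, 15060)
(x_3, y_3) = (251·126001 + 70·30·15060, 251·15060 + 30·126001) = (63252251, 7560090)
(x_4, y_4) = (251·63252251 + 70·30·7560090, 251·7560090 + 30·63252251) = (31752504001, 3795150120)

251 30
126001 15060
63252251 7560090
31752504001 3795150120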